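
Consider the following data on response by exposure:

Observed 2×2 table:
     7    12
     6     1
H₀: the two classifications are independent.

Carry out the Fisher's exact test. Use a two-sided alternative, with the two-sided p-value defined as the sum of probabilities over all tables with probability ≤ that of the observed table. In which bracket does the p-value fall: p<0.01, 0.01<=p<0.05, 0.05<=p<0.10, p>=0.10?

Margins: r₁=19, r₂=7, c₁=13, c₂=13, n=26
p_obs = C(19,7)·C(7,6)/C(26,13); sum pmf over tables with pmf ≤ p_obs
p-value (two-sided) = 0.07304
→ bracket: 0.05<=p<0.10

p-value bracket: 0.05<=p<0.10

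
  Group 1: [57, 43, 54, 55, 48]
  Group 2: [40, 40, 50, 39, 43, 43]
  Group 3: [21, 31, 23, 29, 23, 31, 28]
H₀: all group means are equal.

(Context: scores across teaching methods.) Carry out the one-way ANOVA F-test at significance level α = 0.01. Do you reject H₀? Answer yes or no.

reject H₀: yes

Group means [51.40, 42.50, 26.57], grand mean 38.778
SSB = Σnᵢ(x̄ᵢ−x̄)² = 1922.697; SSW = ΣΣ(x−x̄ᵢ)² = 318.414
MSB = 1922.697/2 = 961.3484; MSW = 318.414/15 = 21.2276
F = MSB/MSW = 45.2876
df = (2, 15)
p-value (upper-tail) = 0.00000
At α=0.01: p < α → reject H₀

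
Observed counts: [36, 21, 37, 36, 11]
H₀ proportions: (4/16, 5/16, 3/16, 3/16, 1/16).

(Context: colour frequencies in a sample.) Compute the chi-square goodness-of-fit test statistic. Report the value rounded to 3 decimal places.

test statistic = 20.309

n = 141; E_i = n·p_i = [35.25, 44.06, 26.44, 26.44, 8.81]
χ² = (36−35.25)²/35.25 + (21−44.06)²/44.06 + (37−26.44)²/26.44 + (36−26.44)²/26.44 + (11−8.81)²/8.81 = 20.3087
df = 4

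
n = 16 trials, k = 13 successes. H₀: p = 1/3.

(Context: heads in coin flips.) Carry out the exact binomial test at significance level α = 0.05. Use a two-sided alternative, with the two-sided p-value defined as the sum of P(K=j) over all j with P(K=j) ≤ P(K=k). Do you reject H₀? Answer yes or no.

Exact binomial: n=16, k=13, p₀=1/3=0.3333
P(X=j) = C(n,j)·p₀^j·(1−p₀)^(n−j); p = Σ P(X=j) over j with P(X=j) ≤ P(X=13)
p-value (two-sided) = 0.00012
At α=0.05: p < α → reject H₀

reject H₀: yes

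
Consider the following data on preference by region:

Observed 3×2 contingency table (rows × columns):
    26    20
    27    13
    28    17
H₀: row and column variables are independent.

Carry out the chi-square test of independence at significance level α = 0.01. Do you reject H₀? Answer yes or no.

reject H₀: no

Row totals [46, 40, 45], col totals [81, 50], n=131
χ² = (26−28.44)²/28.44 + (20−17.56)²/17.56 + (27−24.73)²/24.73 + (13−15.27)²/15.27 + (28−27.82)²/27.82 + (17−17.18)²/17.18 = 1.0971
df = 2
p-value (upper-tail) = 0.57780
At α=0.01: p ≥ α → fail to reject H₀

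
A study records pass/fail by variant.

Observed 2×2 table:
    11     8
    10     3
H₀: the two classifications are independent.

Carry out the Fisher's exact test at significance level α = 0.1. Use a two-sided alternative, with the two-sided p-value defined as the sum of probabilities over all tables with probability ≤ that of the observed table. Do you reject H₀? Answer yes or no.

Margins: r₁=19, r₂=13, c₁=21, c₂=11, n=32
p_obs = C(19,11)·C(13,10)/C(32,21); sum pmf over tables with pmf ≤ p_obs
p-value (two-sided) = 0.45013
At α=0.1: p ≥ α → fail to reject H₀

reject H₀: no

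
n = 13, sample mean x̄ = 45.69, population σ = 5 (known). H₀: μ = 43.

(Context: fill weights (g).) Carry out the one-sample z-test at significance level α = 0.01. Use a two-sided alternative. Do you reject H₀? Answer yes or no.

SE = σ/√n = 5/√13 = 1.3868
z = (x̄−μ₀)/SE = (45.69−43)/1.3868 = 1.9398
p-value (two-sided) = 0.05241
At α=0.01: p ≥ α → fail to reject H₀

reject H₀: no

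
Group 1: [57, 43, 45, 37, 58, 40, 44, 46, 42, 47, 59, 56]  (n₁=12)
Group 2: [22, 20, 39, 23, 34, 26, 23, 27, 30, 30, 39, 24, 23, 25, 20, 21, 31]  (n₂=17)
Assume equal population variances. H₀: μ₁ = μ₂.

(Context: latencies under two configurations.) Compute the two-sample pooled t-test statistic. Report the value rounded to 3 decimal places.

test statistic = 8.221

x̄₁=47.833, s₁=7.638, n₁=12
x̄₂=26.882, s₂=6.082, n₂=17
s_p² = [11·7.638² + 16·6.082²]/27 = 45.6826
SE = √(s_p²·(1/12+1/17)) = 2.5484
t = (47.833−26.882)/2.5484 = 8.2214
df = 27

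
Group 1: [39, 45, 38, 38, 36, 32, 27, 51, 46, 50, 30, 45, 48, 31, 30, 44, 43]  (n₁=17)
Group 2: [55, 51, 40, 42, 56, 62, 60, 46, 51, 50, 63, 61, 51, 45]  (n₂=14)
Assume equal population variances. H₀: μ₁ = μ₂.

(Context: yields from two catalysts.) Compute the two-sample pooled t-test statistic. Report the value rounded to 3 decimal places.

test statistic = -4.680

x̄₁=39.588, s₁=7.633, n₁=17
x̄₂=52.357, s₂=7.469, n₂=14
s_p² = [16·7.633² + 13·7.469²]/29 = 57.1494
SE = √(s_p²·(1/17+1/14)) = 2.7283
t = (39.588−52.357)/2.7283 = -4.6801
df = 29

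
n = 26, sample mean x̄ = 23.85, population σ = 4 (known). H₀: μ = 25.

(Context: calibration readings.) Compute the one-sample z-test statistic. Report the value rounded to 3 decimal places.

test statistic = -1.466

SE = σ/√n = 4/√26 = 0.7845
z = (x̄−μ₀)/SE = (23.85−25)/0.7845 = -1.4660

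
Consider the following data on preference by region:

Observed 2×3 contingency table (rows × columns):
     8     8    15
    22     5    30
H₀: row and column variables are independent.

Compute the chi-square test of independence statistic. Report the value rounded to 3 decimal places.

Row totals [31, 57], col totals [30, 13, 45], n=88
χ² = (8−10.57)²/10.57 + (8−4.58)²/4.58 + (15−15.85)²/15.85 + (22−19.43)²/19.43 + (5−8.42)²/8.42 + (30−29.15)²/29.15 = 4.9784
df = 2

test statistic = 4.978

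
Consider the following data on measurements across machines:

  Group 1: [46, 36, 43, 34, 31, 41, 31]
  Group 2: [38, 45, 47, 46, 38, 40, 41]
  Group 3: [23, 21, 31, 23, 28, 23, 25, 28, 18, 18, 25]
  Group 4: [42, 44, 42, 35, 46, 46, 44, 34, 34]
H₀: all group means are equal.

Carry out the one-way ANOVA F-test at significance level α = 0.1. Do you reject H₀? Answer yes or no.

Group means [37.43, 42.14, 23.91, 40.78], grand mean 34.912
SSB = Σnᵢ(x̄ᵢ−x̄)² = 2051.699; SSW = ΣΣ(x−x̄ᵢ)² = 671.036
MSB = 2051.699/3 = 683.8997; MSW = 671.036/30 = 22.3679
F = MSB/MSW = 30.5751
df = (3, 30)
p-value (upper-tail) = 0.00000
At α=0.1: p < α → reject H₀

reject H₀: yes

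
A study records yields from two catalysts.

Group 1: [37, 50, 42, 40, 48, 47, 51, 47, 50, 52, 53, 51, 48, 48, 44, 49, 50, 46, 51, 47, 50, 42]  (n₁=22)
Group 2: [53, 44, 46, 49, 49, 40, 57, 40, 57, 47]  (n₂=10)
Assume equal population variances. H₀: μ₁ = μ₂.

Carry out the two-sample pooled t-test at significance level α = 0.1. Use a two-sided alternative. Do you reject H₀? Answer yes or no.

x̄₁=47.409, s₁=4.125, n₁=22
x̄₂=48.200, s₂=6.125, n₂=10
s_p² = [21·4.125² + 9·6.125²]/30 = 23.1639
SE = √(s_p²·(1/22+1/10)) = 1.8356
t = (47.409−48.200)/1.8356 = -0.4309
df = 30
p-value (two-sided) = 0.66964
At α=0.1: p ≥ α → fail to reject H₀

reject H₀: no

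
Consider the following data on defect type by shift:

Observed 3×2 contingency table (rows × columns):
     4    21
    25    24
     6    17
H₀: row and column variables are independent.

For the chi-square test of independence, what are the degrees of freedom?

degrees of freedom = 2

df = (r−1)(c−1) = (3−1)·(2−1) = 2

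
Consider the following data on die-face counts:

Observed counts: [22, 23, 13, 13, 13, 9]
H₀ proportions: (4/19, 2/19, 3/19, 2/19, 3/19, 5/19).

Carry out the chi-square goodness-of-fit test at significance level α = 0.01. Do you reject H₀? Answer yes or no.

n = 93; E_i = n·p_i = [19.58, 9.79, 14.68, 9.79, 14.68, 24.47]
χ² = (22−19.58)²/19.58 + (23−9.79)²/9.79 + (13−14.68)²/14.68 + (13−9.79)²/9.79 + (13−14.68)²/14.68 + (9−24.47)²/24.47 = 29.3491
df = 5
p-value (upper-tail) = 0.00002
At α=0.01: p < α → reject H₀

reject H₀: yes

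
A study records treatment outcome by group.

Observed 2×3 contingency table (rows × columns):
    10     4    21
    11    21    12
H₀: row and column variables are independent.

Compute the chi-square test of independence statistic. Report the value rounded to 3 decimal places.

test statistic = 13.208

Row totals [35, 44], col totals [21, 25, 33], n=79
χ² = (10−9.30)²/9.30 + (4−11.08)²/11.08 + (21−14.62)²/14.62 + (11−11.70)²/11.70 + (21−13.92)²/13.92 + (12−18.38)²/18.38 = 13.2083
df = 2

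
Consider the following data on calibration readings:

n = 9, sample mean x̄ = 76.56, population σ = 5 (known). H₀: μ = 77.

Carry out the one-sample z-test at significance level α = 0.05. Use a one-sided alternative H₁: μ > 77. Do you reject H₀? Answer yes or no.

SE = σ/√n = 5/√9 = 1.6667
z = (x̄−μ₀)/SE = (76.56−77)/1.6667 = -0.2640
p-value (one-sided, H₁ greater) = 0.60411
At α=0.05: p ≥ α → fail to reject H₀

reject H₀: no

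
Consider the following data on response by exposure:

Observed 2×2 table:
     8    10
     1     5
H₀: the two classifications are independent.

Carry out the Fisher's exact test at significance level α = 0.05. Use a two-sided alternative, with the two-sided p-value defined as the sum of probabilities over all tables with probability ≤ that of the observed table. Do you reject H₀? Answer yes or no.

Margins: r₁=18, r₂=6, c₁=9, c₂=15, n=24
p_obs = C(18,8)·C(6,1)/C(24,9); sum pmf over tables with pmf ≤ p_obs
p-value (two-sided) = 0.35095
At α=0.05: p ≥ α → fail to reject H₀

reject H₀: no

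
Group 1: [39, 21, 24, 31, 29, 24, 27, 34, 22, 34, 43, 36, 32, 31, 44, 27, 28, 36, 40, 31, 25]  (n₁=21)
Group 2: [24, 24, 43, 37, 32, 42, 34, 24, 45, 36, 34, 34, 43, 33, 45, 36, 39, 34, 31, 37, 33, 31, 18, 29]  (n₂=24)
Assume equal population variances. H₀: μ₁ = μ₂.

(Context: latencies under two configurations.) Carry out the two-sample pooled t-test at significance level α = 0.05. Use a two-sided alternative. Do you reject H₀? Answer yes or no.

reject H₀: no

x̄₁=31.333, s₁=6.651, n₁=21
x̄₂=34.083, s₂=6.990, n₂=24
s_p² = [20·6.651² + 23·6.990²]/43 = 46.7093
SE = √(s_p²·(1/21+1/24)) = 2.0422
t = (31.333−34.083)/2.0422 = -1.3466
df = 43
p-value (two-sided) = 0.18516
At α=0.05: p ≥ α → fail to reject H₀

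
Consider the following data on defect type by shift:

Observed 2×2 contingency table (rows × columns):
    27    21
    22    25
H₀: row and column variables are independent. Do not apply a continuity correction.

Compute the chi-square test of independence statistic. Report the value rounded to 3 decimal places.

test statistic = 0.848

Row totals [48, 47], col totals [49, 46], n=95
χ² = (27−24.76)²/24.76 + (21−23.24)²/23.24 + (22−24.24)²/24.24 + (25−22.76)²/22.76 = 0.8476
df = 1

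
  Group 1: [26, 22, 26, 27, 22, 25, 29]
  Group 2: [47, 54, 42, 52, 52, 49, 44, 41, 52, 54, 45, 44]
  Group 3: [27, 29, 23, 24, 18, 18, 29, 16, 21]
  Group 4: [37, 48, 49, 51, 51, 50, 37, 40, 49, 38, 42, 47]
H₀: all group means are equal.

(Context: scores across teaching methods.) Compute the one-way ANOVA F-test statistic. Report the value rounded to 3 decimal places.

Group means [25.29, 48.00, 22.78, 44.92], grand mean 37.425
SSB = Σnᵢ(x̄ᵢ−x̄)² = 4977.874; SSW = ΣΣ(x−x̄ᵢ)² = 831.901
MSB = 4977.874/3 = 1659.2914; MSW = 831.901/36 = 23.1084
F = MSB/MSW = 71.8048
df = (3, 36)

test statistic = 71.805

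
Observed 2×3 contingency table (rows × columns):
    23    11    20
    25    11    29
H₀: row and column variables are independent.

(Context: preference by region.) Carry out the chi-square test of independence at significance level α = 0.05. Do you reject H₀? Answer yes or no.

reject H₀: no

Row totals [54, 65], col totals [48, 22, 49], n=119
χ² = (23−21.78)²/21.78 + (11−9.98)²/9.98 + (20−22.24)²/22.24 + (25−26.22)²/26.22 + (11−12.02)²/12.02 + (29−26.76)²/26.76 = 0.7258
df = 2
p-value (upper-tail) = 0.69566
At α=0.05: p ≥ α → fail to reject H₀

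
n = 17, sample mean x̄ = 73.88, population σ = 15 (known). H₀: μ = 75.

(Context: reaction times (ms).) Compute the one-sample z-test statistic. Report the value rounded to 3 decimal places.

SE = σ/√n = 15/√17 = 3.6380
z = (x̄−μ₀)/SE = (73.88−75)/3.6380 = -0.3079

test statistic = -0.308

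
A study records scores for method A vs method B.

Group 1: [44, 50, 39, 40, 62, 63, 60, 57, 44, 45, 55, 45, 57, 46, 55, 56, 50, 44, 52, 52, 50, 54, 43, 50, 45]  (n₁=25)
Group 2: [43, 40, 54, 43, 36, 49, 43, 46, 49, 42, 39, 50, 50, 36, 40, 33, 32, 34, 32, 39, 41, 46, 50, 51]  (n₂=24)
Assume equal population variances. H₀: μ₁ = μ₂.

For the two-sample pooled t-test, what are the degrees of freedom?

degrees of freedom = 47

df = n₁ + n₂ − 2 = 25 + 24 − 2 = 47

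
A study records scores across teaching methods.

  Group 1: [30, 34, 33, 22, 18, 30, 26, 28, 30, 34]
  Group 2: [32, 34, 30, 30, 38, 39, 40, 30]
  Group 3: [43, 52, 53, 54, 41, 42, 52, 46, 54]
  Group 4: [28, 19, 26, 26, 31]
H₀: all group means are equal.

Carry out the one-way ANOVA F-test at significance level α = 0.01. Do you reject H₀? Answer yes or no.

reject H₀: yes

Group means [28.50, 34.12, 48.56, 26.00], grand mean 35.156
SSB = Σnᵢ(x̄ᵢ−x̄)² = 2486.622; SSW = ΣΣ(x−x̄ᵢ)² = 693.597
MSB = 2486.622/3 = 828.8738; MSW = 693.597/28 = 24.7713
F = MSB/MSW = 33.4610
df = (3, 28)
p-value (upper-tail) = 0.00000
At α=0.01: p < α → reject H₀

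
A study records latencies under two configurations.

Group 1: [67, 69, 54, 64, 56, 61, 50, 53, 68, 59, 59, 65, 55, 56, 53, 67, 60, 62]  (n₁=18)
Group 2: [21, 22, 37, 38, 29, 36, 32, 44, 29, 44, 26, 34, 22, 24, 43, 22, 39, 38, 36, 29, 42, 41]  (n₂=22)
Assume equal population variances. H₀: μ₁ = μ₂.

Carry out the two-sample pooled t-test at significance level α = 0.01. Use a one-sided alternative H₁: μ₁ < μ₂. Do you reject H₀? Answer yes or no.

reject H₀: no

x̄₁=59.889, s₁=5.850, n₁=18
x̄₂=33.091, s₂=7.849, n₂=22
s_p² = [17·5.850² + 21·7.849²]/38 = 49.3578
SE = √(s_p²·(1/18+1/22)) = 2.2329
t = (59.889−33.091)/2.2329 = 12.0017
df = 38
p-value (one-sided, H₁ less) = 1.00000
At α=0.01: p ≥ α → fail to reject H₀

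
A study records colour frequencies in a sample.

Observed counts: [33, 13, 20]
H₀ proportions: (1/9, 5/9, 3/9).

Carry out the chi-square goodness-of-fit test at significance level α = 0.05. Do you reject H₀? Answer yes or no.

n = 66; E_i = n·p_i = [7.33, 36.67, 22.00]
χ² = (33−7.33)²/7.33 + (13−36.67)²/36.67 + (20−22.00)²/22.00 = 105.2909
df = 2
p-value (upper-tail) = 0.00000
At α=0.05: p < α → reject H₀

reject H₀: yes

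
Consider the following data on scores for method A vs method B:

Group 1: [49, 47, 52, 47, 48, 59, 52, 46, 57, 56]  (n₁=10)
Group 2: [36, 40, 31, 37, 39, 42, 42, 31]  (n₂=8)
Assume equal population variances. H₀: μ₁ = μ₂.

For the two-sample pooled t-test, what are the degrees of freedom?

df = n₁ + n₂ − 2 = 10 + 8 − 2 = 16

degrees of freedom = 16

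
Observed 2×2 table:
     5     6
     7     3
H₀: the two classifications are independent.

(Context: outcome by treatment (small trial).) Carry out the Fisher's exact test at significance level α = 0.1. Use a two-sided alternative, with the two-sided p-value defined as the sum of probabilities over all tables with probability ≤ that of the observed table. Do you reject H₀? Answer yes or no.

Margins: r₁=11, r₂=10, c₁=12, c₂=9, n=21
p_obs = C(11,5)·C(10,7)/C(21,12); sum pmf over tables with pmf ≤ p_obs
p-value (two-sided) = 0.38700
At α=0.1: p ≥ α → fail to reject H₀

reject H₀: no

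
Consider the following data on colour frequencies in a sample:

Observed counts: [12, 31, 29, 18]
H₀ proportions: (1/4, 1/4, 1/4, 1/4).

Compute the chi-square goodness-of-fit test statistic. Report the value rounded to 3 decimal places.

n = 90; E_i = n·p_i = [22.50, 22.50, 22.50, 22.50]
χ² = (12−22.50)²/22.50 + (31−22.50)²/22.50 + (29−22.50)²/22.50 + (18−22.50)²/22.50 = 10.8889
df = 3

test statistic = 10.889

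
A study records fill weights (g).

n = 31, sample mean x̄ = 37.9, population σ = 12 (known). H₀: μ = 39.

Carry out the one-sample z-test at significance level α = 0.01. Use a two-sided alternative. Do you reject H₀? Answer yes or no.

SE = σ/√n = 12/√31 = 2.1553
z = (x̄−μ₀)/SE = (37.9−39)/2.1553 = -0.5104
p-value (two-sided) = 0.60979
At α=0.01: p ≥ α → fail to reject H₀

reject H₀: no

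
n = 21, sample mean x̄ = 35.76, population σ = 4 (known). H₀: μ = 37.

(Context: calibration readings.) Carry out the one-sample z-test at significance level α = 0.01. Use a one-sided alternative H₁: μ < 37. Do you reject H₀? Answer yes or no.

SE = σ/√n = 4/√21 = 0.8729
z = (x̄−μ₀)/SE = (35.76−37)/0.8729 = -1.4206
p-value (one-sided, H₁ less) = 0.07772
At α=0.01: p ≥ α → fail to reject H₀

reject H₀: no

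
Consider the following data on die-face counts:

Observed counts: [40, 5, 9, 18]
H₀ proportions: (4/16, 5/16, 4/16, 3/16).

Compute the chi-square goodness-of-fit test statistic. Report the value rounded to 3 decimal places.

n = 72; E_i = n·p_i = [18.00, 22.50, 18.00, 13.50]
χ² = (40−18.00)²/18.00 + (5−22.50)²/22.50 + (9−18.00)²/18.00 + (18−13.50)²/13.50 = 46.5000
df = 3

test statistic = 46.500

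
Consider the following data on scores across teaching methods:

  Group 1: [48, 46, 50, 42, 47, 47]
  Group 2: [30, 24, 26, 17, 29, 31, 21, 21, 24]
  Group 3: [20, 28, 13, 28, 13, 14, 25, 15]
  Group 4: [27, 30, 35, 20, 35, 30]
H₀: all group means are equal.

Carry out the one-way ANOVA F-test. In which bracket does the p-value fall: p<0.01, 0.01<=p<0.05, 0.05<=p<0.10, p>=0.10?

Group means [46.67, 24.78, 19.50, 29.50], grand mean 28.828
SSB = Σnᵢ(x̄ᵢ−x̄)² = 2755.749; SSW = ΣΣ(x−x̄ᵢ)² = 678.389
MSB = 2755.749/3 = 918.5830; MSW = 678.389/25 = 27.1356
F = MSB/MSW = 33.8516
df = (3, 25)
p-value (upper-tail) = 0.00000
→ bracket: p<0.01

p-value bracket: p<0.01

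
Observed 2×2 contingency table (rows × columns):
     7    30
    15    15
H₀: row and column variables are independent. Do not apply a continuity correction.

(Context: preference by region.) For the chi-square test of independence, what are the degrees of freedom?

df = (r−1)(c−1) = (2−1)·(2−1) = 1

degrees of freedom = 1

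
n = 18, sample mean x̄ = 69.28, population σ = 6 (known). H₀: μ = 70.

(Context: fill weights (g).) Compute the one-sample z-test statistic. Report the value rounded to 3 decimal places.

test statistic = -0.509

SE = σ/√n = 6/√18 = 1.4142
z = (x̄−μ₀)/SE = (69.28−70)/1.4142 = -0.5091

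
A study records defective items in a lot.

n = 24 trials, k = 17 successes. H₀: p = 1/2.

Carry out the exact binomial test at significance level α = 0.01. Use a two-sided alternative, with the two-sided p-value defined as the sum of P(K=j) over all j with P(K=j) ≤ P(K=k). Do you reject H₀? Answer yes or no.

Exact binomial: n=24, k=17, p₀=1/2=0.5000
P(X=j) = C(n,j)·p₀^j·(1−p₀)^(n−j); p = Σ P(X=j) over j with P(X=j) ≤ P(X=17)
p-value (two-sided) = 0.06391
At α=0.01: p ≥ α → fail to reject H₀

reject H₀: no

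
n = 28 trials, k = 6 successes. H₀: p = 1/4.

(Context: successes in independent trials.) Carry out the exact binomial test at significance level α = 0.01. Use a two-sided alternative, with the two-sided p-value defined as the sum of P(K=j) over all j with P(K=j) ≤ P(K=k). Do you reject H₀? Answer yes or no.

reject H₀: no

Exact binomial: n=28, k=6, p₀=1/4=0.2500
P(X=j) = C(n,j)·p₀^j·(1−p₀)^(n−j); p = Σ P(X=j) over j with P(X=j) ≤ P(X=6)
p-value (two-sided) = 0.82812
At α=0.01: p ≥ α → fail to reject H₀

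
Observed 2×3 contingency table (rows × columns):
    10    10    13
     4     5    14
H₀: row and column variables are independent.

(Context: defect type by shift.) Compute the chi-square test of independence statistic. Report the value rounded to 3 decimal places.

test statistic = 2.571

Row totals [33, 23], col totals [14, 15, 27], n=56
χ² = (10−8.25)²/8.25 + (10−8.84)²/8.84 + (13−15.91)²/15.91 + (4−5.75)²/5.75 + (5−6.16)²/6.16 + (14−11.09)²/11.09 = 2.5714
df = 2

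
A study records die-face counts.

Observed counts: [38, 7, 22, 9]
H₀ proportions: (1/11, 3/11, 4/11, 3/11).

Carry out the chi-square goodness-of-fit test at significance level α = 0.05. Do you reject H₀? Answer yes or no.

reject H₀: yes

n = 76; E_i = n·p_i = [6.91, 20.73, 27.64, 20.73]
χ² = (38−6.91)²/6.91 + (7−20.73)²/20.73 + (22−27.64)²/27.64 + (9−20.73)²/20.73 = 156.7851
df = 3
p-value (upper-tail) = 0.00000
At α=0.05: p < α → reject H₀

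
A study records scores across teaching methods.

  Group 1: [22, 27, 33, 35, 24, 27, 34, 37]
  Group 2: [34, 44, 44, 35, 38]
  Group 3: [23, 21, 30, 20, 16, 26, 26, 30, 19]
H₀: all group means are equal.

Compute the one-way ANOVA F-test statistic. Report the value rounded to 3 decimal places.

test statistic = 14.819

Group means [29.88, 39.00, 23.44], grand mean 29.318
SSB = Σnᵢ(x̄ᵢ−x̄)² = 781.676; SSW = ΣΣ(x−x̄ᵢ)² = 501.097
MSB = 781.676/2 = 390.8378; MSW = 501.097/19 = 26.3735
F = MSB/MSW = 14.8193
df = (2, 19)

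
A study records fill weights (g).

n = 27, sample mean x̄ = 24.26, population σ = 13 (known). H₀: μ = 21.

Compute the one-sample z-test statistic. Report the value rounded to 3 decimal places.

test statistic = 1.303

SE = σ/√n = 13/√27 = 2.5019
z = (x̄−μ₀)/SE = (24.26−21)/2.5019 = 1.3030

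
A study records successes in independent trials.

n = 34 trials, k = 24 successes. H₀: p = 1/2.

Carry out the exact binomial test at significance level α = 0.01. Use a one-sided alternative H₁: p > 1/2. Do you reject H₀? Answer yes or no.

Exact binomial: n=34, k=24, p₀=1/2=0.5000
P(X≥24) from Σ C(n,i)·p₀^i·(1−p₀)^(n−i)
p-value (one-sided, H₁ greater) = 0.01215
At α=0.01: p ≥ α → fail to reject H₀

reject H₀: no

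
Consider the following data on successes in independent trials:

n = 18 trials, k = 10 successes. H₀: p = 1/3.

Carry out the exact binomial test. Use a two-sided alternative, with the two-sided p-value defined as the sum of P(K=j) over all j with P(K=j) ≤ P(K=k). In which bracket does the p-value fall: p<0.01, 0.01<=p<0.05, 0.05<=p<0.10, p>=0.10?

p-value bracket: 0.05<=p<0.10

Exact binomial: n=18, k=10, p₀=1/3=0.3333
P(X=j) = C(n,j)·p₀^j·(1−p₀)^(n−j); p = Σ P(X=j) over j with P(X=j) ≤ P(X=10)
p-value (two-sided) = 0.07600
→ bracket: 0.05<=p<0.10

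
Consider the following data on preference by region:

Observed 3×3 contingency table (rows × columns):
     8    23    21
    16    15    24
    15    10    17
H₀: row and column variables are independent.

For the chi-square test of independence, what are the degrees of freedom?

df = (r−1)(c−1) = (3−1)·(3−1) = 4

degrees of freedom = 4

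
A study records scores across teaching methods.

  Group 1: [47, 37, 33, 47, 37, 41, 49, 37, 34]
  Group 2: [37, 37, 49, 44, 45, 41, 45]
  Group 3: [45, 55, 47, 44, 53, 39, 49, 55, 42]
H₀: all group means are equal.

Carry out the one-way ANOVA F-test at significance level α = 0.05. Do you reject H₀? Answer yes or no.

reject H₀: yes

Group means [40.22, 42.57, 47.67], grand mean 43.560
SSB = Σnᵢ(x̄ᵢ−x̄)² = 258.890; SSW = ΣΣ(x−x̄ᵢ)² = 677.270
MSB = 258.890/2 = 129.4451; MSW = 677.270/22 = 30.7850
F = MSB/MSW = 4.2048
df = (2, 22)
p-value (upper-tail) = 0.02841
At α=0.05: p < α → reject H₀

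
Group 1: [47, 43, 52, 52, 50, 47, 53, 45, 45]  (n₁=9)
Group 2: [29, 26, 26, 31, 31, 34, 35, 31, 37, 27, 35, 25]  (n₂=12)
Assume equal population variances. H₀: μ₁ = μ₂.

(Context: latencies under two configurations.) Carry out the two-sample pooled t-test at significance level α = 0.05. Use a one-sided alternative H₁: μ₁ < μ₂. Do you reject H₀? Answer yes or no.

x̄₁=48.222, s₁=3.632, n₁=9
x̄₂=30.583, s₂=4.055, n₂=12
s_p² = [8·3.632² + 11·4.055²]/19 = 15.0775
SE = √(s_p²·(1/9+1/12)) = 1.7122
t = (48.222−30.583)/1.7122 = 10.3017
df = 19
p-value (one-sided, H₁ less) = 1.00000
At α=0.05: p ≥ α → fail to reject H₀

reject H₀: no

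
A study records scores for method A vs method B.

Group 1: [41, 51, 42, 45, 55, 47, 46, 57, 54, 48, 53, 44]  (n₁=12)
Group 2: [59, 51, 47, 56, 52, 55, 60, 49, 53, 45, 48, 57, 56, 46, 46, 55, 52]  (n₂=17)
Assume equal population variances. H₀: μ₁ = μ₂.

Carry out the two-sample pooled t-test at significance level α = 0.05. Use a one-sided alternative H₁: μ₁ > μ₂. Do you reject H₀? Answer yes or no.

reject H₀: no

x̄₁=48.583, s₁=5.316, n₁=12
x̄₂=52.176, s₂=4.747, n₂=17
s_p² = [11·5.316² + 16·4.747²]/27 = 24.8662
SE = √(s_p²·(1/12+1/17)) = 1.8801
t = (48.583−52.176)/1.8801 = -1.9111
df = 27
p-value (one-sided, H₁ greater) = 0.96667
At α=0.05: p ≥ α → fail to reject H₀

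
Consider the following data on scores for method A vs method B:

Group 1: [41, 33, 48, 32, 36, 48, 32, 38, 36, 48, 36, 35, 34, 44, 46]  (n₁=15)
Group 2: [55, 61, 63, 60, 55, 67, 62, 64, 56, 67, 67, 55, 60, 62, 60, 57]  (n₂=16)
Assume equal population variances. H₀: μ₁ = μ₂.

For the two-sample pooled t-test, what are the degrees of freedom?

degrees of freedom = 29

df = n₁ + n₂ − 2 = 15 + 16 − 2 = 29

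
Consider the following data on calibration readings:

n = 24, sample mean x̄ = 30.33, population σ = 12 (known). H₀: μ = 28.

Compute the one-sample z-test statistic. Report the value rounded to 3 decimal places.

test statistic = 0.951

SE = σ/√n = 12/√24 = 2.4495
z = (x̄−μ₀)/SE = (30.33−28)/2.4495 = 0.9512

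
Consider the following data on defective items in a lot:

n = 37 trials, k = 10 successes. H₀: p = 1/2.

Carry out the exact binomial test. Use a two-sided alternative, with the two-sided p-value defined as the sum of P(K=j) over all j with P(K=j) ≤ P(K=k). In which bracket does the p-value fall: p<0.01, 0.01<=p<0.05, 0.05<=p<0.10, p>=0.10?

Exact binomial: n=37, k=10, p₀=1/2=0.5000
P(X=j) = C(n,j)·p₀^j·(1−p₀)^(n−j); p = Σ P(X=j) over j with P(X=j) ≤ P(X=10)
p-value (two-sided) = 0.00763
→ bracket: p<0.01

p-value bracket: p<0.01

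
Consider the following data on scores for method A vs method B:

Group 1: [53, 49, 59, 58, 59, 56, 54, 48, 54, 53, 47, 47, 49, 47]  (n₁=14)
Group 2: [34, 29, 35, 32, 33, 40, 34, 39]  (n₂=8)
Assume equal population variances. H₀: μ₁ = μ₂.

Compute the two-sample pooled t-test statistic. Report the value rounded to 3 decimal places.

x̄₁=52.357, s₁=4.534, n₁=14
x̄₂=34.500, s₂=3.586, n₂=8
s_p² = [13·4.534² + 7·3.586²]/20 = 17.8607
SE = √(s_p²·(1/14+1/8)) = 1.8731
t = (52.357−34.500)/1.8731 = 9.5337
df = 20

test statistic = 9.534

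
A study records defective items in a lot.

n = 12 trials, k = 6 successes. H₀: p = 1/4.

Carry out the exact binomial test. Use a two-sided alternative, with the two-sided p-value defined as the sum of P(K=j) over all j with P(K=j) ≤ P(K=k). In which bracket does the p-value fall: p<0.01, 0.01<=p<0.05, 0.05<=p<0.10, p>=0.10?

Exact binomial: n=12, k=6, p₀=1/4=0.2500
P(X=j) = C(n,j)·p₀^j·(1−p₀)^(n−j); p = Σ P(X=j) over j with P(X=j) ≤ P(X=6)
p-value (two-sided) = 0.08608
→ bracket: 0.05<=p<0.10

p-value bracket: 0.05<=p<0.10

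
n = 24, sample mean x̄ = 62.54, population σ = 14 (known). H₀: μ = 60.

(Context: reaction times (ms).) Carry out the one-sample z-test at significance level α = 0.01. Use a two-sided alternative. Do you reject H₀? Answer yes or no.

reject H₀: no

SE = σ/√n = 14/√24 = 2.8577
z = (x̄−μ₀)/SE = (62.54−60)/2.8577 = 0.8888
p-value (two-sided) = 0.37410
At α=0.01: p ≥ α → fail to reject H₀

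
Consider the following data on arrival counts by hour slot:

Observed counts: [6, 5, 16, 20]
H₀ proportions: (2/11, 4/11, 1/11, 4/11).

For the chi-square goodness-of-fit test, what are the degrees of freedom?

df = k − 1 = 4 − 1 = 3

degrees of freedom = 3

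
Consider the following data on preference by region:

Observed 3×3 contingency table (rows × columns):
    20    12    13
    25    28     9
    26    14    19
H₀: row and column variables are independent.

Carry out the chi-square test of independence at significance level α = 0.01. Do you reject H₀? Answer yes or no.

Row totals [45, 62, 59], col totals [71, 54, 41], n=166
χ² = (20−19.25)²/19.25 + (12−14.64)²/14.64 + (13−11.11)²/11.11 + (25−26.52)²/26.52 + (28−20.17)²/20.17 + (9−15.31)²/15.31 + (26−25.23)²/25.23 + (14−19.19)²/19.19 + (19−14.57)²/14.57 = 9.3289
df = 4
p-value (upper-tail) = 0.05338
At α=0.01: p ≥ α → fail to reject H₀

reject H₀: no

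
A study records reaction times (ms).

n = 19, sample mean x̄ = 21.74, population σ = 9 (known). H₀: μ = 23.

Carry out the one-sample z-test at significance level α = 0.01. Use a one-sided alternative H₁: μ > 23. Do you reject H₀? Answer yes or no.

reject H₀: no

SE = σ/√n = 9/√19 = 2.0647
z = (x̄−μ₀)/SE = (21.74−23)/2.0647 = -0.6102
p-value (one-sided, H₁ greater) = 0.72915
At α=0.01: p ≥ α → fail to reject H₀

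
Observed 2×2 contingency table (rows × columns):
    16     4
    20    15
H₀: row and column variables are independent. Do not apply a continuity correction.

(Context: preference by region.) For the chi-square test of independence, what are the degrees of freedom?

degrees of freedom = 1

df = (r−1)(c−1) = (2−1)·(2−1) = 1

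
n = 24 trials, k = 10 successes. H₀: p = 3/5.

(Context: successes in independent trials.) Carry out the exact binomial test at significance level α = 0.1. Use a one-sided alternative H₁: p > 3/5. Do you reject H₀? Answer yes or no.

Exact binomial: n=24, k=10, p₀=3/5=0.6000
P(X≥10) from Σ C(n,i)·p₀^i·(1−p₀)^(n−i)
p-value (one-sided, H₁ greater) = 0.97834
At α=0.1: p ≥ α → fail to reject H₀

reject H₀: no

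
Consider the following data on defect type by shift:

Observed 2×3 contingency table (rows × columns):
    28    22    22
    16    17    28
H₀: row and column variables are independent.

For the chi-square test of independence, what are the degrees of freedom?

degrees of freedom = 2

df = (r−1)(c−1) = (2−1)·(3−1) = 2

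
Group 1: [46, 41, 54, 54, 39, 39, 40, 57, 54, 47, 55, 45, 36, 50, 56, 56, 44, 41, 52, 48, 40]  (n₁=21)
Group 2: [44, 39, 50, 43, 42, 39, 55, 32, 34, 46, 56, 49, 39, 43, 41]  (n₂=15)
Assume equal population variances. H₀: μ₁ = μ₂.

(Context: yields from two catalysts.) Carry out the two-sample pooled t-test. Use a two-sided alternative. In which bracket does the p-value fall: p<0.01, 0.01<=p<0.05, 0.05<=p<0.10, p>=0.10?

x̄₁=47.333, s₁=6.851, n₁=21
x̄₂=43.467, s₂=6.865, n₂=15
s_p² = [20·6.851² + 14·6.865²]/34 = 47.0118
SE = √(s_p²·(1/21+1/15)) = 2.3179
t = (47.333−43.467)/2.3179 = 1.6682
df = 34
p-value (two-sided) = 0.10447
→ bracket: p>=0.10

p-value bracket: p>=0.10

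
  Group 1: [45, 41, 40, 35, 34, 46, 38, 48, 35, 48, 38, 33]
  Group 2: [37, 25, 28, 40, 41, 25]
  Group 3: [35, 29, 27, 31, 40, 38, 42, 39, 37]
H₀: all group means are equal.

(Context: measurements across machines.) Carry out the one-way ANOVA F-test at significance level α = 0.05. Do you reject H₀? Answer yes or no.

reject H₀: yes

Group means [40.08, 32.67, 35.33], grand mean 36.852
SSB = Σnᵢ(x̄ᵢ−x̄)² = 251.157; SSW = ΣΣ(x−x̄ᵢ)² = 832.250
MSB = 251.157/2 = 125.5787; MSW = 832.250/24 = 34.6771
F = MSB/MSW = 3.6214
df = (2, 24)
p-value (upper-tail) = 0.04222
At α=0.05: p < α → reject H₀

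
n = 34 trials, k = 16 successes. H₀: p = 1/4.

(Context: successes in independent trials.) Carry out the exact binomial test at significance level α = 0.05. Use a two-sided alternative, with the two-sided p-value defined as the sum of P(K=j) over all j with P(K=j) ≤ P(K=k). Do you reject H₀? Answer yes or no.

Exact binomial: n=34, k=16, p₀=1/4=0.2500
P(X=j) = C(n,j)·p₀^j·(1−p₀)^(n−j); p = Σ P(X=j) over j with P(X=j) ≤ P(X=16)
p-value (two-sided) = 0.00505
At α=0.05: p < α → reject H₀

reject H₀: yes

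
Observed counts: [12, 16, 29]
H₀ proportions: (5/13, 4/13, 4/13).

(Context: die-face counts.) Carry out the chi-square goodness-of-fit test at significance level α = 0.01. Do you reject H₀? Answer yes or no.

reject H₀: yes

n = 57; E_i = n·p_i = [21.92, 17.54, 17.54]
χ² = (12−21.92)²/21.92 + (16−17.54)²/17.54 + (29−17.54)²/17.54 = 12.1167
df = 2
p-value (upper-tail) = 0.00234
At α=0.01: p < α → reject H₀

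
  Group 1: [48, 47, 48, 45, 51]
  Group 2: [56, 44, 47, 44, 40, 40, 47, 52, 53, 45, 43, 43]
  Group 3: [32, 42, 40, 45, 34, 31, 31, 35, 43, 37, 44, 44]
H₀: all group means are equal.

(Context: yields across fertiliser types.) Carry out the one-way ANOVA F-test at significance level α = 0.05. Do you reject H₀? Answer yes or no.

reject H₀: yes

Group means [47.80, 46.17, 38.17], grand mean 43.138
SSB = Σnᵢ(x̄ᵢ−x̄)² = 515.315; SSW = ΣΣ(x−x̄ᵢ)² = 630.133
MSB = 515.315/2 = 257.6575; MSW = 630.133/26 = 24.2359
F = MSB/MSW = 10.6312
df = (2, 26)
p-value (upper-tail) = 0.00042
At α=0.05: p < α → reject H₀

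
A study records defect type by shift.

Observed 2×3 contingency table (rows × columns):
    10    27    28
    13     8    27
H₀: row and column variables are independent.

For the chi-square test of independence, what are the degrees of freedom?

df = (r−1)(c−1) = (2−1)·(3−1) = 2

degrees of freedom = 2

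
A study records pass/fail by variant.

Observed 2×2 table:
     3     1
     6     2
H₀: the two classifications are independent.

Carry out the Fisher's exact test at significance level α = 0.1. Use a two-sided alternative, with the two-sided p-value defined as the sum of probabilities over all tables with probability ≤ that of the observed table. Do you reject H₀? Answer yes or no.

reject H₀: no

Margins: r₁=4, r₂=8, c₁=9, c₂=3, n=12
p_obs = C(4,3)·C(8,6)/C(12,9); sum pmf over tables with pmf ≤ p_obs
p-value (two-sided) = 1.00000
At α=0.1: p ≥ α → fail to reject H₀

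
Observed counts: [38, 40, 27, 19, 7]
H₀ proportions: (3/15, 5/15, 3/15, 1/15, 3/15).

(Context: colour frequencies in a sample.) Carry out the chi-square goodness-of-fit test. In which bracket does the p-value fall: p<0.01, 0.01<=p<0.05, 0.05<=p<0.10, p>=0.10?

p-value bracket: p<0.01

n = 131; E_i = n·p_i = [26.20, 43.67, 26.20, 8.73, 26.20]
χ² = (38−26.20)²/26.20 + (40−43.67)²/43.67 + (27−26.20)²/26.20 + (19−8.73)²/8.73 + (7−26.20)²/26.20 = 31.7863
df = 4
p-value (upper-tail) = 0.00000
→ bracket: p<0.01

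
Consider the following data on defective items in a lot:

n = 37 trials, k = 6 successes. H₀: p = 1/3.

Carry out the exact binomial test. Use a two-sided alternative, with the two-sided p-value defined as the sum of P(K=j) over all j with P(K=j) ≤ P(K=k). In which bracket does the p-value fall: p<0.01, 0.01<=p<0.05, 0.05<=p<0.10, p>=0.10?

p-value bracket: 0.01<=p<0.05

Exact binomial: n=37, k=6, p₀=1/3=0.3333
P(X=j) = C(n,j)·p₀^j·(1−p₀)^(n−j); p = Σ P(X=j) over j with P(X=j) ≤ P(X=6)
p-value (two-sided) = 0.03464
→ bracket: 0.01<=p<0.05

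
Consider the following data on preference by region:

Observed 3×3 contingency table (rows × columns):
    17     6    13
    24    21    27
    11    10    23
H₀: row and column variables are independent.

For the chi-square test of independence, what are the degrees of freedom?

df = (r−1)(c−1) = (3−1)·(3−1) = 4

degrees of freedom = 4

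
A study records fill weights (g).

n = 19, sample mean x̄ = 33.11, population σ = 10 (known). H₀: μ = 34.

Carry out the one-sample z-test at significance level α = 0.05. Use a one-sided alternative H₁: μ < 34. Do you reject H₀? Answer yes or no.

SE = σ/√n = 10/√19 = 2.2942
z = (x̄−μ₀)/SE = (33.11−34)/2.2942 = -0.3879
p-value (one-sided, H₁ less) = 0.34903
At α=0.05: p ≥ α → fail to reject H₀

reject H₀: no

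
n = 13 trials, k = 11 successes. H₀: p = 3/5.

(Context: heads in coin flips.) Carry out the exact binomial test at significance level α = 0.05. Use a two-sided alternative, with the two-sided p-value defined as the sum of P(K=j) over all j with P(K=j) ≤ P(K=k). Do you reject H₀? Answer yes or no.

reject H₀: no

Exact binomial: n=13, k=11, p₀=3/5=0.6000
P(X=j) = C(n,j)·p₀^j·(1−p₀)^(n−j); p = Σ P(X=j) over j with P(X=j) ≤ P(X=11)
p-value (two-sided) = 0.08999
At α=0.05: p ≥ α → fail to reject H₀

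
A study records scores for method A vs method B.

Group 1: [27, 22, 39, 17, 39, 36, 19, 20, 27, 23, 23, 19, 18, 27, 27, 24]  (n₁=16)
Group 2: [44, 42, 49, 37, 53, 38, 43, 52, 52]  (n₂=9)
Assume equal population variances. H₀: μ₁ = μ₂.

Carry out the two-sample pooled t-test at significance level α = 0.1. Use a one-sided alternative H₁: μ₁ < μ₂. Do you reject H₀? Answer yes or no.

reject H₀: yes

x̄₁=25.438, s₁=7.090, n₁=16
x̄₂=45.556, s₂=6.146, n₂=9
s_p² = [15·7.090² + 8·6.146²]/23 = 45.9200
SE = √(s_p²·(1/16+1/9)) = 2.8235
t = (25.438−45.556)/2.8235 = -7.1252
df = 23
p-value (one-sided, H₁ less) = 0.00000
At α=0.1: p < α → reject H₀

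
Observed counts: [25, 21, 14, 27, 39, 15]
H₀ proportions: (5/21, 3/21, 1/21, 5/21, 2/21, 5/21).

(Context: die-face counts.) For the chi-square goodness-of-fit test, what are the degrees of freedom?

df = k − 1 = 6 − 1 = 5

degrees of freedom = 5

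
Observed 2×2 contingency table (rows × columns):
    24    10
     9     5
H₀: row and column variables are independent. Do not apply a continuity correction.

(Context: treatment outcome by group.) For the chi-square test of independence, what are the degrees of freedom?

df = (r−1)(c−1) = (2−1)·(2−1) = 1

degrees of freedom = 1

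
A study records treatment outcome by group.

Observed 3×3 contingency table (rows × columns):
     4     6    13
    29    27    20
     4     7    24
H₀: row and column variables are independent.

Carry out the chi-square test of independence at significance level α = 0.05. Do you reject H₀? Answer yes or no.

reject H₀: yes

Row totals [23, 76, 35], col totals [37, 40, 57], n=134
χ² = (4−6.35)²/6.35 + (6−6.87)²/6.87 + (13−9.78)²/9.78 + (29−20.99)²/20.99 + (27−22.69)²/22.69 + (20−32.33)²/32.33 + (4−9.66)²/9.66 + (7−10.45)²/10.45 + (24−14.89)²/14.89 = 20.6537
df = 4
p-value (upper-tail) = 0.00037
At α=0.05: p < α → reject H₀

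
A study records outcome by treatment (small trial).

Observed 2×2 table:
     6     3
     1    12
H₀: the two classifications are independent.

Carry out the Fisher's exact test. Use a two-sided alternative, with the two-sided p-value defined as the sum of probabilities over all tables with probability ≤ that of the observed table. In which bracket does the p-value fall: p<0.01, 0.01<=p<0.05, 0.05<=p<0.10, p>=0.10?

Margins: r₁=9, r₂=13, c₁=7, c₂=15, n=22
p_obs = C(9,6)·C(13,1)/C(22,7); sum pmf over tables with pmf ≤ p_obs
p-value (two-sided) = 0.00661
→ bracket: p<0.01

p-value bracket: p<0.01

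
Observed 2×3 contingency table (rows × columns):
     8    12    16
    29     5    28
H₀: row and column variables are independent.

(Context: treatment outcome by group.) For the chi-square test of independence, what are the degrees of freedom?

df = (r−1)(c−1) = (2−1)·(3−1) = 2

degrees of freedom = 2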